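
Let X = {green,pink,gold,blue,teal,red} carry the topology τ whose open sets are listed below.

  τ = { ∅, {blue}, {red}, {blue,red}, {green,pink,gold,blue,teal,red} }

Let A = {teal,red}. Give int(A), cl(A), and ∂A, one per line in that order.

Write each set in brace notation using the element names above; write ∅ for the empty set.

interior: largest open inside A is {red} (from ∅, {red})
cl via duality: int({green,pink,gold,blue}) = {blue}, so X∖{blue} = {green,pink,gold,teal,red}
cl∖int = {green,pink,gold,teal}

int(A) = {red}
cl(A)  = {green,pink,gold,teal,red}
∂A     = {green,pink,gold,teal}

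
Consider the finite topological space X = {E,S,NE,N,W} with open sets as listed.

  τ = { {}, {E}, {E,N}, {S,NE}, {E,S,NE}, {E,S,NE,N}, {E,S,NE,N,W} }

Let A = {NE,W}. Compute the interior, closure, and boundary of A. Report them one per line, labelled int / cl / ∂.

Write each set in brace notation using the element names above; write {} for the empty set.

int(A) = {}
cl(A)  = {S,NE,W}
∂A     = {S,NE,W}

opens ⊆ A: {}; union → int = {}
complement {E,S,N}; its interior {E,N}; cl(A) = X∖{E,N} = {S,NE,W}
boundary = {S,NE,W} ∖ {} = {S,NE,W}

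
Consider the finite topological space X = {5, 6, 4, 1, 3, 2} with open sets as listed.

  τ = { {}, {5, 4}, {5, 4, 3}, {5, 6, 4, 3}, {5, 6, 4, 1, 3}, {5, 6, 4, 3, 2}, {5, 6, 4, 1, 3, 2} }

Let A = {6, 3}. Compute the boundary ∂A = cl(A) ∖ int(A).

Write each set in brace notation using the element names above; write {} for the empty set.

{6, 1, 3, 2}

interior: largest open inside A is {} (from {})
cl via duality: int({5, 4, 1, 2}) = {5, 4}, so X∖{5, 4} = {6, 1, 3, 2}
cl∖int = {6, 1, 3, 2}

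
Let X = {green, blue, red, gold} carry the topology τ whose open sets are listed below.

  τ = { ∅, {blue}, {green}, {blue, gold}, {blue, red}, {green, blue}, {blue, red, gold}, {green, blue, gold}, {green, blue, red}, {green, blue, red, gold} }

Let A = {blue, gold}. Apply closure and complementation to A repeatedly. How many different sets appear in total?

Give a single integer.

4

complement {green, red}; its interior {green}; cl(A) = X∖{green} = {blue, red, gold}
With k = closure, c = complement:
  1. A     = {blue, gold}
  2. kA    = {blue, red, gold}
  3. cA    = {green, red}
  4. ckA   = {green}
k, c of each give nothing new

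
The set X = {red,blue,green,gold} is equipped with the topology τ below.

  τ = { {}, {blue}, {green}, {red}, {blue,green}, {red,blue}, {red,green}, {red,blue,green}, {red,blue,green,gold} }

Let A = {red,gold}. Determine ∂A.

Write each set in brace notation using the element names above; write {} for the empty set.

{gold}

opens ⊆ A: {}, {red}; union → int = {red}
complement {blue,green}; its interior {blue,green}; cl(A) = X∖{blue,green} = {red,gold}
boundary = {red,gold} ∖ {red} = {gold}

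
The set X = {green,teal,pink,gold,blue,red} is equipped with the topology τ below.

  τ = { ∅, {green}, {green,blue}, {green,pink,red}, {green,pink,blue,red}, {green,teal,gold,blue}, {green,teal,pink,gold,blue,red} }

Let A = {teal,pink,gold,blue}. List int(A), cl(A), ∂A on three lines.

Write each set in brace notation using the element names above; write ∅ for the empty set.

int(A) = ∅
cl(A)  = {teal,pink,gold,blue,red}
∂A     = {teal,pink,gold,blue,red}

U open, U⊆A: ∅. int(A) = ⋃ = ∅
X∖A={green,red}, int(X∖A)={green}, hence cl(A)={teal,pink,gold,blue,red}
∂A: remove int from cl → {teal,pink,gold,blue,red}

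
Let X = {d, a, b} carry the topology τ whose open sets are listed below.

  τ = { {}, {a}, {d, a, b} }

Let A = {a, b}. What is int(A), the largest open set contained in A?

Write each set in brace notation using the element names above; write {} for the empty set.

opens ⊆ A: {}, {a}; union → int = {a}

{a}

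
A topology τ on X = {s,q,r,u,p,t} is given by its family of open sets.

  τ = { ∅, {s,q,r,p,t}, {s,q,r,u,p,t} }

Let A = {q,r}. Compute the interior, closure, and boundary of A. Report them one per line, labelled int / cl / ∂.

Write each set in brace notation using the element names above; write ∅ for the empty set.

int(A) = ∅
cl(A)  = {s,q,r,u,p,t}
∂A     = {s,q,r,u,p,t}

open subsets of A: ∅; so int(A) = ∅
closure: X∖int(X∖A) = X∖∅ = {s,q,r,u,p,t}
∂A = {s,q,r,u,p,t} minus ∅ = {s,q,r,u,p,t}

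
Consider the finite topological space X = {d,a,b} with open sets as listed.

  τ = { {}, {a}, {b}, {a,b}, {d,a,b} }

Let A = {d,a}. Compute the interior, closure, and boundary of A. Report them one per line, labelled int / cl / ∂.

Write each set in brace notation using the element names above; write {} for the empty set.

open subsets of A: {}, {a}; so int(A) = {a}
closure: X∖int(X∖A) = X∖{b} = {d,a}
∂A = {d,a} minus {a} = {d}

int(A) = {a}
cl(A)  = {d,a}
∂A     = {d}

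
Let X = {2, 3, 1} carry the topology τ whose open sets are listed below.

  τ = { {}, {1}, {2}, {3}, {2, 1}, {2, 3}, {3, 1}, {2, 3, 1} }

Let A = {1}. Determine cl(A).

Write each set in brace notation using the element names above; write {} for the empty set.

X∖A={2, 3}, int(X∖A)={2, 3}, hence cl(A)={1}

{1}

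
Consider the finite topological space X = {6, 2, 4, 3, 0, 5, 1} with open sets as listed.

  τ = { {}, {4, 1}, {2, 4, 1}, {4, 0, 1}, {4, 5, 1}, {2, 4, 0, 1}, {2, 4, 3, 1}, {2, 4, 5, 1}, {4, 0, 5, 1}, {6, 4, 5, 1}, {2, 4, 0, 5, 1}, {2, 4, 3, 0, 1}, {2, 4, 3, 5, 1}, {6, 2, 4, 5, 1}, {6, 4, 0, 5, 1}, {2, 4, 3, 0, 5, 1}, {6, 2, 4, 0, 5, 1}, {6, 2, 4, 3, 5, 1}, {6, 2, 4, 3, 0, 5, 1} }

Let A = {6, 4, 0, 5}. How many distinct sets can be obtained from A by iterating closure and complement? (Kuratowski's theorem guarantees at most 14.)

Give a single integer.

4

cl via duality: int({2, 3, 1}) = {}, so X∖{} = {6, 2, 4, 3, 0, 5, 1}
Write k for closure, c for complement:
  1. A     = {6, 4, 0, 5}
  2. kA    = {6, 2, 4, 3, 0, 5, 1}
  3. cA    = {2, 3, 1}
  4. ckA   = {}
applying k or c yields no new set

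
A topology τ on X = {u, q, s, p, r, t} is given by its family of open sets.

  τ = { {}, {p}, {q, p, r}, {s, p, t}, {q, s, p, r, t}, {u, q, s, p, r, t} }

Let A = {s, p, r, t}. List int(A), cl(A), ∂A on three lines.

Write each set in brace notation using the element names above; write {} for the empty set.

open subsets of A: {}, {p}, {s, p, t}; so int(A) = {s, p, t}
closure: X∖int(X∖A) = X∖{} = {u, q, s, p, r, t}
∂A = {u, q, s, p, r, t} minus {s, p, t} = {u, q, r}

int(A) = {s, p, t}
cl(A)  = {u, q, s, p, r, t}
∂A     = {u, q, r}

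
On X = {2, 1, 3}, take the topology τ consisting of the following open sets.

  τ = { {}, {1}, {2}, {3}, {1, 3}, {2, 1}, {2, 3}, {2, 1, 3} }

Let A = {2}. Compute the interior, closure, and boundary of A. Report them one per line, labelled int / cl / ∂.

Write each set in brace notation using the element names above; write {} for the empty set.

int(A) = {2}
cl(A)  = {2}
∂A     = {}

U open, U⊆A: {}, {2}. int(A) = ⋃ = {2}
X∖A={1, 3}, int(X∖A)={1, 3}, hence cl(A)={2}
∂A: remove int from cl → {}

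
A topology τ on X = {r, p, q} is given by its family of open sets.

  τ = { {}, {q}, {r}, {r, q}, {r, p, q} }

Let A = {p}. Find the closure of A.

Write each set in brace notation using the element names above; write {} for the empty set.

{p}

complement {r, q}; its interior {r, q}; cl(A) = X∖{r, q} = {p}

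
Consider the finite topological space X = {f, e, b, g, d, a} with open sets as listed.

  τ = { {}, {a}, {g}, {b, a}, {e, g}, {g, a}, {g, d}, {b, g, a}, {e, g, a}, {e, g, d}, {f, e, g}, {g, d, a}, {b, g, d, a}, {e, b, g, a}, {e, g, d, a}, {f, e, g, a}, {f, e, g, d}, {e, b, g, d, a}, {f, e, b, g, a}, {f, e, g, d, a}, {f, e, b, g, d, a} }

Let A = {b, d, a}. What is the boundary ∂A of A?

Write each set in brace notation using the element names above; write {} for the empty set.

{d}

opens ⊆ A: {}, {a}, {b, a}; union → int = {b, a}
complement {f, e, g}; its interior {f, e, g}; cl(A) = X∖{f, e, g} = {b, d, a}
boundary = {b, d, a} ∖ {b, a} = {d}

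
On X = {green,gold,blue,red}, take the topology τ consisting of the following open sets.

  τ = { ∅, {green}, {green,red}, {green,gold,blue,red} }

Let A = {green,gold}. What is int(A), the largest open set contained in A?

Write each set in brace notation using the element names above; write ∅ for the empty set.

interior: largest open inside A is {green} (from ∅, {green})

{green}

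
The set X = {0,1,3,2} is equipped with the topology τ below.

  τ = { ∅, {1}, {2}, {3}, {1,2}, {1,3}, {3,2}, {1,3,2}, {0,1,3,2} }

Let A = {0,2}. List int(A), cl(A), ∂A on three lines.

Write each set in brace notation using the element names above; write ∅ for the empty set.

opens ⊆ A: ∅, {2}; union → int = {2}
complement {1,3}; its interior {1,3}; cl(A) = X∖{1,3} = {0,2}
boundary = {0,2} ∖ {2} = {0}

int(A) = {2}
cl(A)  = {0,2}
∂A     = {0}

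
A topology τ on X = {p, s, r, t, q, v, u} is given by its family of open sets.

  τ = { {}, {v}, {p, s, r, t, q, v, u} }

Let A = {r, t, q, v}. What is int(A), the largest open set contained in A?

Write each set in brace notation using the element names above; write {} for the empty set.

U open, U⊆A: {}, {v}. int(A) = ⋃ = {v}

{v}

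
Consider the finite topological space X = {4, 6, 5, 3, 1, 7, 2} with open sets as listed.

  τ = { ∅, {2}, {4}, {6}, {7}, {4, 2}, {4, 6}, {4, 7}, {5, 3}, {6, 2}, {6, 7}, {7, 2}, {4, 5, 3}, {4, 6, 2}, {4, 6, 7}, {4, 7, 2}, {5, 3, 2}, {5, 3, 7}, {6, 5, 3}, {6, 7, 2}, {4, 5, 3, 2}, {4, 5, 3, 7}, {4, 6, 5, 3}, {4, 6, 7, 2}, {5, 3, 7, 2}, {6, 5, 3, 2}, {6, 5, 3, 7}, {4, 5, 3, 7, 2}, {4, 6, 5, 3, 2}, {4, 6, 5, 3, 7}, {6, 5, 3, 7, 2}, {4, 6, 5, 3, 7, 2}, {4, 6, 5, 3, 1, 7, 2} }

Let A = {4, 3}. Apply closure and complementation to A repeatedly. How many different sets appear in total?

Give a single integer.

closure: X∖int(X∖A) = X∖{6, 7, 2} = {4, 5, 3, 1}
Let k=closure and c=complement:
  1. A     = {4, 3}
  2. kA    = {4, 5, 3, 1}
  3. cA    = {6, 5, 1, 7, 2}
  4. ckA   = {6, 7, 2}
  5. kcA   = {6, 5, 3, 1, 7, 2}
  6. kckA  = {6, 1, 7, 2}
  7. ckcA  = {4}
  8. ckckA = {4, 5, 3}
  9. kckcA = {4, 1}
  10. ckckcA = {6, 5, 3, 7, 2}
— saturated at 10

10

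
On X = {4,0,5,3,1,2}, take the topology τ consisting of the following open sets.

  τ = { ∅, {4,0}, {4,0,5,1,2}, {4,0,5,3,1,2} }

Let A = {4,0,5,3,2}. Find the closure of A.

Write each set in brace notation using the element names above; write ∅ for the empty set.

cl via duality: int({1}) = ∅, so X∖∅ = {4,0,5,3,1,2}

{4,0,5,3,1,2}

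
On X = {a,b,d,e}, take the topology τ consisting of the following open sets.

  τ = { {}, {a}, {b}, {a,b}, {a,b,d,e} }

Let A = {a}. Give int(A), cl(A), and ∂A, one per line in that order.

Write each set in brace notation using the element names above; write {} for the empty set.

open subsets of A: {}, {a}; so int(A) = {a}
closure: X∖int(X∖A) = X∖{b} = {a,d,e}
∂A = {a,d,e} minus {a} = {d,e}

int(A) = {a}
cl(A)  = {a,d,e}
∂A     = {d,e}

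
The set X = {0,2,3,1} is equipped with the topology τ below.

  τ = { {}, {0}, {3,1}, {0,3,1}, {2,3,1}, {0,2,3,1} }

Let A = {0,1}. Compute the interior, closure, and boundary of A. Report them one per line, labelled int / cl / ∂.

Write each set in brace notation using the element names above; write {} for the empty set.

U open, U⊆A: {}, {0}. int(A) = ⋃ = {0}
X∖A={2,3}, int(X∖A)={}, hence cl(A)={0,2,3,1}
∂A: remove int from cl → {2,3,1}

int(A) = {0}
cl(A)  = {0,2,3,1}
∂A     = {2,3,1}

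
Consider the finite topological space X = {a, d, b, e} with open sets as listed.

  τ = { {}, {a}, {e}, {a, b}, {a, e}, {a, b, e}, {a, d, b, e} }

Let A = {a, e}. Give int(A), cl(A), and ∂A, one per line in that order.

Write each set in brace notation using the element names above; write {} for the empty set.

int(A) = {a, e}
cl(A)  = {a, d, b, e}
∂A     = {d, b}

opens ⊆ A: {}, {e}, {a}, {a, e}; union → int = {a, e}
complement {d, b}; its interior {}; cl(A) = X∖{} = {a, d, b, e}
boundary = {a, d, b, e} ∖ {a, e} = {d, b}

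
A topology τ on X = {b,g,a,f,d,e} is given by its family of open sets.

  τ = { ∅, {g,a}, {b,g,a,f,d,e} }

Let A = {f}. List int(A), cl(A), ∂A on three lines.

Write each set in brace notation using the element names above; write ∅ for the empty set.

open subsets of A: ∅; so int(A) = ∅
closure: X∖int(X∖A) = X∖{g,a} = {b,f,d,e}
∂A = {b,f,d,e} minus ∅ = {b,f,d,e}

int(A) = ∅
cl(A)  = {b,f,d,e}
∂A     = {b,f,d,e}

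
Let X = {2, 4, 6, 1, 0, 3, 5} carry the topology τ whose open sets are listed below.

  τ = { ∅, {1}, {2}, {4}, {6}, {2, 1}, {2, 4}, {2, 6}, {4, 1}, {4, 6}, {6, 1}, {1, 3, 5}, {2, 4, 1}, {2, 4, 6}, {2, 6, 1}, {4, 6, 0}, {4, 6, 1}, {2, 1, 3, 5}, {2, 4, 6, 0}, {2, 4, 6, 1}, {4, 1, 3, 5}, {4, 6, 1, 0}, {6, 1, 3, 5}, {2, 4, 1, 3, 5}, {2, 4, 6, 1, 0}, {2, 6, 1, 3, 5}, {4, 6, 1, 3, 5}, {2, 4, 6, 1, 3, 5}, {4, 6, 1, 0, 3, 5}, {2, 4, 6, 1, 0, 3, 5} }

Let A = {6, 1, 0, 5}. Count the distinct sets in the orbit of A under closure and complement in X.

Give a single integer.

closure: X∖int(X∖A) = X∖{2, 4} = {6, 1, 0, 3, 5}
Let k=closure and c=complement:
  1. A     = {6, 1, 0, 5}
  2. kA    = {6, 1, 0, 3, 5}
  3. cA    = {2, 4, 3}
  4. ckA   = {2, 4}
  5. kcA   = {2, 4, 0, 3, 5}
  6. kckA  = {2, 4, 0}
  7. ckcA  = {6, 1}
  8. ckckA = {6, 1, 3, 5}
— saturated at 8

8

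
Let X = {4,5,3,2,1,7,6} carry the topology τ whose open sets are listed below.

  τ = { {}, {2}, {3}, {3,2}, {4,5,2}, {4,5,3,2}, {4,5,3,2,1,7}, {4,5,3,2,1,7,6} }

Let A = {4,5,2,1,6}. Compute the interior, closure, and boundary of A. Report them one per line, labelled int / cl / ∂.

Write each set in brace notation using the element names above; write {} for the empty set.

int(A) = {4,5,2}
cl(A)  = {4,5,2,1,7,6}
∂A     = {1,7,6}

open subsets of A: {}, {2}, {4,5,2}; so int(A) = {4,5,2}
closure: X∖int(X∖A) = X∖{3} = {4,5,2,1,7,6}
∂A = {4,5,2,1,7,6} minus {4,5,2} = {1,7,6}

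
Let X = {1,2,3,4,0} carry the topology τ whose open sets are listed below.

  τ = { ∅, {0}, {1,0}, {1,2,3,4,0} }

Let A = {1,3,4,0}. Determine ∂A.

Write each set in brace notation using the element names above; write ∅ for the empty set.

U open, U⊆A: ∅, {0}, {1,0}. int(A) = ⋃ = {1,0}
X∖A={2}, int(X∖A)=∅, hence cl(A)={1,2,3,4,0}
∂A: remove int from cl → {2,3,4}

{2,3,4}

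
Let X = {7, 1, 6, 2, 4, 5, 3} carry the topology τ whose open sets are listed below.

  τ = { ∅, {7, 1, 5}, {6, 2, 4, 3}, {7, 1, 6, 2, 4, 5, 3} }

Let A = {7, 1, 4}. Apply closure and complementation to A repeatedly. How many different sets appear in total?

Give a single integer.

closure: X∖int(X∖A) = X∖∅ = {7, 1, 6, 2, 4, 5, 3}
Let k=closure and c=complement:
  1. A     = {7, 1, 4}
  2. kA    = {7, 1, 6, 2, 4, 5, 3}
  3. cA    = {6, 2, 5, 3}
  4. ckA   = ∅
— saturated at 4

4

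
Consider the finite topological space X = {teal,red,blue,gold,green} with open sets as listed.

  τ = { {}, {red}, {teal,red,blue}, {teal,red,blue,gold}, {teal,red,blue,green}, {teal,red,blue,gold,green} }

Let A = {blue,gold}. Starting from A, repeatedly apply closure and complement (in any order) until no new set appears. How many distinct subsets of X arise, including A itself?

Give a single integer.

6

X∖A={teal,red,green}, int(X∖A)={red}, hence cl(A)={teal,blue,gold,green}
Orbit (k=closure, c=complement):
  1. A     = {blue,gold}
  2. kA    = {teal,blue,gold,green}
  3. cA    = {teal,red,green}
  4. ckA   = {red}
  5. kcA   = {teal,red,blue,gold,green}
  6. ckcA  = {}
(closed under both — stop)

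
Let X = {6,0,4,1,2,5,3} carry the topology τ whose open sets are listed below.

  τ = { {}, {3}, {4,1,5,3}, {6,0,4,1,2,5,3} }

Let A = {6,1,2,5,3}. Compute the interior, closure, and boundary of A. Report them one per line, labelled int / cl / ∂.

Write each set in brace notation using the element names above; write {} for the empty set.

int(A) = {3}
cl(A)  = {6,0,4,1,2,5,3}
∂A     = {6,0,4,1,2,5}

opens ⊆ A: {}, {3}; union → int = {3}
complement {0,4}; its interior {}; cl(A) = X∖{} = {6,0,4,1,2,5,3}
boundary = {6,0,4,1,2,5,3} ∖ {3} = {6,0,4,1,2,5}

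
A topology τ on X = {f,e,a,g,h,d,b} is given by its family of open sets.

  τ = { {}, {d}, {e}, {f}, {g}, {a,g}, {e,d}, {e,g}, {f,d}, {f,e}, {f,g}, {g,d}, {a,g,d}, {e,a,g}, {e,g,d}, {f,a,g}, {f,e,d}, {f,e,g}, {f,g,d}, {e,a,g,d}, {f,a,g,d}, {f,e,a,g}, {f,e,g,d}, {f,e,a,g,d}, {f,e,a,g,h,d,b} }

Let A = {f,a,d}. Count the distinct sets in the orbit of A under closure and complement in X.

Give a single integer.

8

cl via duality: int({e,g,h,b}) = {e,g}, so X∖{e,g} = {f,a,h,d,b}
Write k for closure, c for complement:
  1. A     = {f,a,d}
  2. kA    = {f,a,h,d,b}
  3. cA    = {e,g,h,b}
  4. ckA   = {e,g}
  5. kcA   = {e,a,g,h,b}
  6. ckcA  = {f,d}
  7. kckcA = {f,h,d,b}
  8. ckckcA = {e,a,g}
applying k or c yields no new set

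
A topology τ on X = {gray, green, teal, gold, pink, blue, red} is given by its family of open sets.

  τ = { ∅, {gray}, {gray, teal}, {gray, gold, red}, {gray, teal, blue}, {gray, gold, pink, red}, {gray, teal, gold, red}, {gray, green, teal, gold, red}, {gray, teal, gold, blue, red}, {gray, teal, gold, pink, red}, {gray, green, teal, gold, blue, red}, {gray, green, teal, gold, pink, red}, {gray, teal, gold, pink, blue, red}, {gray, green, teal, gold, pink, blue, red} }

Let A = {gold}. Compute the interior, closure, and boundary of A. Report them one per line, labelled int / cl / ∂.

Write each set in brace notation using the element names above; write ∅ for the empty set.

int(A) = ∅
cl(A)  = {green, gold, pink, red}
∂A     = {green, gold, pink, red}

U open, U⊆A: ∅. int(A) = ⋃ = ∅
X∖A={gray, green, teal, pink, blue, red}, int(X∖A)={gray, teal, blue}, hence cl(A)={green, gold, pink, red}
∂A: remove int from cl → {green, gold, pink, red}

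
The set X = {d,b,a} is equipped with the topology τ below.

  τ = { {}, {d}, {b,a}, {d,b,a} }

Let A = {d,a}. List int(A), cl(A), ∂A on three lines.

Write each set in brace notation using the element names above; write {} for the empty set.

U open, U⊆A: {}, {d}. int(A) = ⋃ = {d}
X∖A={b}, int(X∖A)={}, hence cl(A)={d,b,a}
∂A: remove int from cl → {b,a}

int(A) = {d}
cl(A)  = {d,b,a}
∂A     = {b,a}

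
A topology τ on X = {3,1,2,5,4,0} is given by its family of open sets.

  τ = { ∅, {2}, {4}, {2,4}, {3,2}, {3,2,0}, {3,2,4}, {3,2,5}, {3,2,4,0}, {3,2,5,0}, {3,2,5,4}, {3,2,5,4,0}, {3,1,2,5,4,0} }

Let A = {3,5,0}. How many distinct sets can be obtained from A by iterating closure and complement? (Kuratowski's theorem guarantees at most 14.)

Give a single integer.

6

closure: X∖int(X∖A) = X∖{2,4} = {3,1,5,0}
Let k=closure and c=complement:
  1. A     = {3,5,0}
  2. kA    = {3,1,5,0}
  3. cA    = {1,2,4}
  4. ckA   = {2,4}
  5. kcA   = {3,1,2,5,4,0}
  6. ckcA  = ∅
— saturated at 6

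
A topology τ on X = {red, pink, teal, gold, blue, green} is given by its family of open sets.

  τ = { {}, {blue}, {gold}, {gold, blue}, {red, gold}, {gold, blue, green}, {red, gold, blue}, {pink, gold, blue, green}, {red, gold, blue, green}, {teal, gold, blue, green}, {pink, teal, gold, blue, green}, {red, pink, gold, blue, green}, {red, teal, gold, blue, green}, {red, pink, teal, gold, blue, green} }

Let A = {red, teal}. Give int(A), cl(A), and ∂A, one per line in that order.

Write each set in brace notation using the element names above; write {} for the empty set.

int(A) = {}
cl(A)  = {red, teal}
∂A     = {red, teal}

opens ⊆ A: {}; union → int = {}
complement {pink, gold, blue, green}; its interior {pink, gold, blue, green}; cl(A) = X∖{pink, gold, blue, green} = {red, teal}
boundary = {red, teal} ∖ {} = {red, teal}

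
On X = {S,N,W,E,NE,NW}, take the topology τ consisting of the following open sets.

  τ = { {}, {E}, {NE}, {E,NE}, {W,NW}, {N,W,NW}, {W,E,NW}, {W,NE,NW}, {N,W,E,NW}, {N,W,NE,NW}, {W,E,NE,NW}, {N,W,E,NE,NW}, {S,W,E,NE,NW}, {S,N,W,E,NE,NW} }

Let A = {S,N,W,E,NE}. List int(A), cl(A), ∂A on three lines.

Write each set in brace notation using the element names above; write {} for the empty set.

U open, U⊆A: {}, {E}, {NE}, {E,NE}. int(A) = ⋃ = {E,NE}
X∖A={NW}, int(X∖A)={}, hence cl(A)={S,N,W,E,NE,NW}
∂A: remove int from cl → {S,N,W,NW}

int(A) = {E,NE}
cl(A)  = {S,N,W,E,NE,NW}
∂A     = {S,N,W,NW}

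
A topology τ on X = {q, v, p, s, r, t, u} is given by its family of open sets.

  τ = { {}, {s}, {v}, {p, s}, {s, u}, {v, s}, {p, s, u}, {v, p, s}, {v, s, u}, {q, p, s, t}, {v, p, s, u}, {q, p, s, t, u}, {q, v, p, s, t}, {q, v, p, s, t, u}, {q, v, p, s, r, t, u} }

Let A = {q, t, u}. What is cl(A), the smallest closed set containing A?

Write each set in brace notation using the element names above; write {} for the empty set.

{q, r, t, u}

closure: X∖int(X∖A) = X∖{v, p, s} = {q, r, t, u}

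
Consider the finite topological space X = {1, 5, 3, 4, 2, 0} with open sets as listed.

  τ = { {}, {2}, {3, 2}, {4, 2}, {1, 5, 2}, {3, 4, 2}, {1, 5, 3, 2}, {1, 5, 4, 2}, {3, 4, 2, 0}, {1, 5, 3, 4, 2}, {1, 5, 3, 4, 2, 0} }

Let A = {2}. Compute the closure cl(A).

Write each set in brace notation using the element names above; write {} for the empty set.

{1, 5, 3, 4, 2, 0}

closure: X∖int(X∖A) = X∖{} = {1, 5, 3, 4, 2, 0}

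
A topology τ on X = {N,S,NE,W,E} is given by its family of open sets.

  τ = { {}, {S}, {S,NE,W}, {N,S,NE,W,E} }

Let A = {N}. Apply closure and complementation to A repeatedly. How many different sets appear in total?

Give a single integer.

complement {S,NE,W,E}; its interior {S,NE,W}; cl(A) = X∖{S,NE,W} = {N,E}
With k = closure, c = complement:
  1. A     = {N}
  2. kA    = {N,E}
  3. cA    = {S,NE,W,E}
  4. ckA   = {S,NE,W}
  5. kcA   = {N,S,NE,W,E}
  6. ckcA  = {}
k, c of each give nothing new

6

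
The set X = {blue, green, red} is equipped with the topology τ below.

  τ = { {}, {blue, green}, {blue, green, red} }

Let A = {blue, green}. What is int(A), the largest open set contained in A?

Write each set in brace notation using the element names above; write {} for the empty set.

{blue, green}

open subsets of A: {}, {blue, green}; so int(A) = {blue, green}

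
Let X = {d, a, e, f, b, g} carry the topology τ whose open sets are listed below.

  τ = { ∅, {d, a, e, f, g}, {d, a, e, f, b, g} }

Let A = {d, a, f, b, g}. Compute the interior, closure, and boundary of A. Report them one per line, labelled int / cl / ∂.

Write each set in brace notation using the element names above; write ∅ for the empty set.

int(A) = ∅
cl(A)  = {d, a, e, f, b, g}
∂A     = {d, a, e, f, b, g}

U open, U⊆A: ∅. int(A) = ⋃ = ∅
X∖A={e}, int(X∖A)=∅, hence cl(A)={d, a, e, f, b, g}
∂A: remove int from cl → {d, a, e, f, b, g}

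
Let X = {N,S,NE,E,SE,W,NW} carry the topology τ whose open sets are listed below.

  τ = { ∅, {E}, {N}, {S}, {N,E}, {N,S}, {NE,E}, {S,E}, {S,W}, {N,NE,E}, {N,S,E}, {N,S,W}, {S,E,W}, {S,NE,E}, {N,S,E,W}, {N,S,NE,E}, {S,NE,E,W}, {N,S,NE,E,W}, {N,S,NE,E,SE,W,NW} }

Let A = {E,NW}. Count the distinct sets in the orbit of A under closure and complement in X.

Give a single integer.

8

X∖A={N,S,NE,SE,W}, int(X∖A)={N,S,W}, hence cl(A)={NE,E,SE,NW}
Orbit (k=closure, c=complement):
  1. A     = {E,NW}
  2. kA    = {NE,E,SE,NW}
  3. cA    = {N,S,NE,SE,W}
  4. ckA   = {N,S,W}
  5. kcA   = {N,S,NE,SE,W,NW}
  6. kckA  = {N,S,SE,W,NW}
  7. ckcA  = {E}
  8. ckckA = {NE,E}
(closed under both — stop)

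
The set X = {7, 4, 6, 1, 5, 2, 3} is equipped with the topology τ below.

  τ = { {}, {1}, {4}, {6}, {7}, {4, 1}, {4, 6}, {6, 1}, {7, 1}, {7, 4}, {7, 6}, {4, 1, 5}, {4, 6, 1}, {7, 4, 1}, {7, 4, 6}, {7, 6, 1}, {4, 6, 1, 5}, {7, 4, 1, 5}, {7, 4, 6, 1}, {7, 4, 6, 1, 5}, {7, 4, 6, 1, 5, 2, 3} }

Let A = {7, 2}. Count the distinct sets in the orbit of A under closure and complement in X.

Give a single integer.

6

complement {4, 6, 1, 5, 3}; its interior {4, 6, 1, 5}; cl(A) = X∖{4, 6, 1, 5} = {7, 2, 3}
With k = closure, c = complement:
  1. A     = {7, 2}
  2. kA    = {7, 2, 3}
  3. cA    = {4, 6, 1, 5, 3}
  4. ckA   = {4, 6, 1, 5}
  5. kcA   = {4, 6, 1, 5, 2, 3}
  6. ckcA  = {7}
k, c of each give nothing new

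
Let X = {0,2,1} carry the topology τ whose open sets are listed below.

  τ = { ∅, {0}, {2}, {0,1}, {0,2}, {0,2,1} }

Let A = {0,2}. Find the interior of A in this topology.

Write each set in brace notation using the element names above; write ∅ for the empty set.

{0,2}

U open, U⊆A: ∅, {2}, {0}, {0,2}. int(A) = ⋃ = {0,2}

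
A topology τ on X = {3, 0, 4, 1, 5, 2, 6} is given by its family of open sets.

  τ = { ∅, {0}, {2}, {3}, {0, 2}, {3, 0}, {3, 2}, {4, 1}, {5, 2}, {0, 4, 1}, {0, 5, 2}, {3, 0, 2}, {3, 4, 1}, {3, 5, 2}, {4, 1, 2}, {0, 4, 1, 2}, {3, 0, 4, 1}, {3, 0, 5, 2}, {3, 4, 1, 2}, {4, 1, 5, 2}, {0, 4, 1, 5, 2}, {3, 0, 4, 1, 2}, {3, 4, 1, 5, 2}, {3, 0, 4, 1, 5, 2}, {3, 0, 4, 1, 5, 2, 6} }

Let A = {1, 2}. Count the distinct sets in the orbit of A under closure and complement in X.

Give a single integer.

X∖A={3, 0, 4, 5, 6}, int(X∖A)={3, 0}, hence cl(A)={4, 1, 5, 2, 6}
Orbit (k=closure, c=complement):
  1. A     = {1, 2}
  2. kA    = {4, 1, 5, 2, 6}
  3. cA    = {3, 0, 4, 5, 6}
  4. ckA   = {3, 0}
  5. kcA   = {3, 0, 4, 1, 5, 6}
  6. kckA  = {3, 0, 6}
  7. ckcA  = {2}
  8. ckckA = {4, 1, 5, 2}
  9. kckcA = {5, 2, 6}
  10. ckckcA = {3, 0, 4, 1}
  11. kckckcA = {3, 0, 4, 1, 6}
  12. ckckckcA = {5, 2}
(closed under both — stop)

12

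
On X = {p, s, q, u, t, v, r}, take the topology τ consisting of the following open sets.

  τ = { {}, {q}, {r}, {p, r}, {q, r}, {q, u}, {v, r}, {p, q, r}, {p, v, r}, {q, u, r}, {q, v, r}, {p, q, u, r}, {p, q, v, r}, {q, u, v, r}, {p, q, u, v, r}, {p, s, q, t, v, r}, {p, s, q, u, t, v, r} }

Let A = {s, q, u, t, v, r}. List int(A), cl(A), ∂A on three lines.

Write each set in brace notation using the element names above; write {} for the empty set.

int(A) = {q, u, v, r}
cl(A)  = {p, s, q, u, t, v, r}
∂A     = {p, s, t}

open subsets of A: {}, {q}, {r}, {q, r}, {v, r}, {q, u}, {q, v, r}, {q, u, r}, {q, u, v, r}; so int(A) = {q, u, v, r}
closure: X∖int(X∖A) = X∖{} = {p, s, q, u, t, v, r}
∂A = {p, s, q, u, t, v, r} minus {q, u, v, r} = {p, s, t}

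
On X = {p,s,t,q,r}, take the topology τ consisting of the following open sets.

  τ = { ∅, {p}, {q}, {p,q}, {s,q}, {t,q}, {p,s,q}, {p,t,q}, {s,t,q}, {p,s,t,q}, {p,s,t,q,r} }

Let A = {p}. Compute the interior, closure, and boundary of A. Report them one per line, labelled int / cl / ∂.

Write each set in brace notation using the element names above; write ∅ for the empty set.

open subsets of A: ∅, {p}; so int(A) = {p}
closure: X∖int(X∖A) = X∖{s,t,q} = {p,r}
∂A = {p,r} minus {p} = {r}

int(A) = {p}
cl(A)  = {p,r}
∂A     = {r}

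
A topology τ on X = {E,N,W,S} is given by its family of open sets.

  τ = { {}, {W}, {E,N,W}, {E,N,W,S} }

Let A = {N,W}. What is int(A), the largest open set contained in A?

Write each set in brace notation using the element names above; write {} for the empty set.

interior: largest open inside A is {W} (from {}, {W})

{W}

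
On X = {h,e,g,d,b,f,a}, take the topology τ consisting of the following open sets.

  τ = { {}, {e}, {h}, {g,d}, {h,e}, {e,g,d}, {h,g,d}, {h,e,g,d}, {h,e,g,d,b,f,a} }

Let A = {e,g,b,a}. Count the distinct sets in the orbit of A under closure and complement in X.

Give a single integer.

10

cl via duality: int({h,d,f}) = {h}, so X∖{h} = {e,g,d,b,f,a}
Write k for closure, c for complement:
  1. A     = {e,g,b,a}
  2. kA    = {e,g,d,b,f,a}
  3. cA    = {h,d,f}
  4. ckA   = {h}
  5. kcA   = {h,g,d,b,f,a}
  6. kckA  = {h,b,f,a}
  7. ckcA  = {e}
  8. ckckA = {e,g,d}
  9. kckcA = {e,b,f,a}
  10. ckckcA = {h,g,d}
applying k or c yields no new set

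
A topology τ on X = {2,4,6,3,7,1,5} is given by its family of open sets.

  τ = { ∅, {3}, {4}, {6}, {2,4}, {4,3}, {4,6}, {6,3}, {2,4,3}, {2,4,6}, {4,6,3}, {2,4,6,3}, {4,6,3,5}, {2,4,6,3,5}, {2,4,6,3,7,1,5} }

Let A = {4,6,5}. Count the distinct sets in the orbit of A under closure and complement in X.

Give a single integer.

8

closure: X∖int(X∖A) = X∖{3} = {2,4,6,7,1,5}
Let k=closure and c=complement:
  1. A     = {4,6,5}
  2. kA    = {2,4,6,7,1,5}
  3. cA    = {2,3,7,1}
  4. ckA   = {3}
  5. kcA   = {2,3,7,1,5}
  6. kckA  = {3,7,1,5}
  7. ckcA  = {4,6}
  8. ckckA = {2,4,6}
— saturated at 8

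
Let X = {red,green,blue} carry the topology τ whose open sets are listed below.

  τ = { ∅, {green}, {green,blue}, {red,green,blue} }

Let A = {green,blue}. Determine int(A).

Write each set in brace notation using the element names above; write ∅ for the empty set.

U open, U⊆A: ∅, {green}, {green,blue}. int(A) = ⋃ = {green,blue}

{green,blue}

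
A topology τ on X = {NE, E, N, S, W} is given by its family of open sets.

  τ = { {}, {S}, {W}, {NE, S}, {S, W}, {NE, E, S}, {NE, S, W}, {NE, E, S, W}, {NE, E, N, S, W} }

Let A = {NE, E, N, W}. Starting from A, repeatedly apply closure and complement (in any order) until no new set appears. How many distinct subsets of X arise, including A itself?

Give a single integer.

6

cl via duality: int({S}) = {S}, so X∖{S} = {NE, E, N, W}
Write k for closure, c for complement:
  1. A     = {NE, E, N, W}
  2. cA    = {S}
  3. kcA   = {NE, E, N, S}
  4. ckcA  = {W}
  5. kckcA = {N, W}
  6. ckckcA = {NE, E, S}
applying k or c yields no new set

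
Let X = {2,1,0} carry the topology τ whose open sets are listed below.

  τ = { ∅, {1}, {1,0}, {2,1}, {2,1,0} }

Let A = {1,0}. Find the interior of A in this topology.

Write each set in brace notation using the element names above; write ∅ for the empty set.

{1,0}

opens ⊆ A: ∅, {1}, {1,0}; union → int = {1,0}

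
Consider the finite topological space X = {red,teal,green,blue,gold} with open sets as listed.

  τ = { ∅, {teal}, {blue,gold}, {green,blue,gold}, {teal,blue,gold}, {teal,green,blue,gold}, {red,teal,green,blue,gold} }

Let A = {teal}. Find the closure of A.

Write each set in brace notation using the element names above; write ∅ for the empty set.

complement {red,green,blue,gold}; its interior {green,blue,gold}; cl(A) = X∖{green,blue,gold} = {red,teal}

{red,teal}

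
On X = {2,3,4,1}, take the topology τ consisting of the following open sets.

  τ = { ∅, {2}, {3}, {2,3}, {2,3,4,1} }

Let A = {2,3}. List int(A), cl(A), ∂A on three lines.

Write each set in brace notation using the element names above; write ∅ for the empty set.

open subsets of A: ∅, {2}, {3}, {2,3}; so int(A) = {2,3}
closure: X∖int(X∖A) = X∖∅ = {2,3,4,1}
∂A = {2,3,4,1} minus {2,3} = {4,1}

int(A) = {2,3}
cl(A)  = {2,3,4,1}
∂A     = {4,1}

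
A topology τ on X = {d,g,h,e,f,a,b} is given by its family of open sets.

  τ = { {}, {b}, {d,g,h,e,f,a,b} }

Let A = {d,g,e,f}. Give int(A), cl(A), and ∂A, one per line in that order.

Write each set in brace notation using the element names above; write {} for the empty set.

int(A) = {}
cl(A)  = {d,g,h,e,f,a}
∂A     = {d,g,h,e,f,a}

interior: largest open inside A is {} (from {})
cl via duality: int({h,a,b}) = {b}, so X∖{b} = {d,g,h,e,f,a}
cl∖int = {d,g,h,e,f,a}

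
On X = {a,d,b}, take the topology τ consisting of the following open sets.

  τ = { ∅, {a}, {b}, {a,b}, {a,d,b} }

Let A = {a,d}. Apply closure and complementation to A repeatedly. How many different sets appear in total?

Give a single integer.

4

cl via duality: int({b}) = {b}, so X∖{b} = {a,d}
Write k for closure, c for complement:
  1. A     = {a,d}
  2. cA    = {b}
  3. kcA   = {d,b}
  4. ckcA  = {a}
applying k or c yields no new set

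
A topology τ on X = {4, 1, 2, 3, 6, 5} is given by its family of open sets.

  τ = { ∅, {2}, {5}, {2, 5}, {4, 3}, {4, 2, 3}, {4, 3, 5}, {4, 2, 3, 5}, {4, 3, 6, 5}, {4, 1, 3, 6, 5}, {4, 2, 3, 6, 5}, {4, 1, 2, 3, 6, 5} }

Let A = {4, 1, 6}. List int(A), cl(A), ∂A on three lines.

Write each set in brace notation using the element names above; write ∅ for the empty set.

open subsets of A: ∅; so int(A) = ∅
closure: X∖int(X∖A) = X∖{2, 5} = {4, 1, 3, 6}
∂A = {4, 1, 3, 6} minus ∅ = {4, 1, 3, 6}

int(A) = ∅
cl(A)  = {4, 1, 3, 6}
∂A     = {4, 1, 3, 6}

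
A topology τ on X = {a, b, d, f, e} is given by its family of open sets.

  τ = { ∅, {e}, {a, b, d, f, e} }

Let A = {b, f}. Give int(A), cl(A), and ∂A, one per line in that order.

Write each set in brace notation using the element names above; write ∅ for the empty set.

interior: largest open inside A is ∅ (from ∅)
cl via duality: int({a, d, e}) = {e}, so X∖{e} = {a, b, d, f}
cl∖int = {a, b, d, f}

int(A) = ∅
cl(A)  = {a, b, d, f}
∂A     = {a, b, d, f}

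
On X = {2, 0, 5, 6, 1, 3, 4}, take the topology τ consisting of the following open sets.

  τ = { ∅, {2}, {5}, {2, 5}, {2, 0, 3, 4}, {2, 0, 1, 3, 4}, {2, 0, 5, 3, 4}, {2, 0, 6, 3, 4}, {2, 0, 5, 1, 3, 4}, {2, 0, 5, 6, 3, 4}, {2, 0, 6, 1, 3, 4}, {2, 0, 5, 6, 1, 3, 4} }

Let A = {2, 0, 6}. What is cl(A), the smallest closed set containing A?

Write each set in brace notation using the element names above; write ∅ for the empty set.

{2, 0, 6, 1, 3, 4}

complement {5, 1, 3, 4}; its interior {5}; cl(A) = X∖{5} = {2, 0, 6, 1, 3, 4}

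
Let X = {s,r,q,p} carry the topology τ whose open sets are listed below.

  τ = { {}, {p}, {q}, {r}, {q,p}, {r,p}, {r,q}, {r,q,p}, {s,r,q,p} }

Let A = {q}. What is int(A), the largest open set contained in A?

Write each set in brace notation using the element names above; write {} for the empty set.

{q}

U open, U⊆A: {}, {q}. int(A) = ⋃ = {q}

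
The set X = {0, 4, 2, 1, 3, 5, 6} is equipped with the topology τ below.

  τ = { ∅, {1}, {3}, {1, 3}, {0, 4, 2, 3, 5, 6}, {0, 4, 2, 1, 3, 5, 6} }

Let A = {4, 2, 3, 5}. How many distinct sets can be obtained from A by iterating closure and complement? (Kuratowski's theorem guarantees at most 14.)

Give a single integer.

6

closure: X∖int(X∖A) = X∖{1} = {0, 4, 2, 3, 5, 6}
Let k=closure and c=complement:
  1. A     = {4, 2, 3, 5}
  2. kA    = {0, 4, 2, 3, 5, 6}
  3. cA    = {0, 1, 6}
  4. ckA   = {1}
  5. kcA   = {0, 4, 2, 1, 5, 6}
  6. ckcA  = {3}
— saturated at 6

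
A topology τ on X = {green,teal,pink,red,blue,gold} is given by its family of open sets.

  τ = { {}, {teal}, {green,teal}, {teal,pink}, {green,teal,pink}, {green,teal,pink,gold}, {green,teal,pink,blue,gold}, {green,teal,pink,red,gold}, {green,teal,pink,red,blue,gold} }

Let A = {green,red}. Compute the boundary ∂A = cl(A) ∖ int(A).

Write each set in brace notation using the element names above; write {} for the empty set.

U open, U⊆A: {}. int(A) = ⋃ = {}
X∖A={teal,pink,blue,gold}, int(X∖A)={teal,pink}, hence cl(A)={green,red,blue,gold}
∂A: remove int from cl → {green,red,blue,gold}

{green,red,blue,gold}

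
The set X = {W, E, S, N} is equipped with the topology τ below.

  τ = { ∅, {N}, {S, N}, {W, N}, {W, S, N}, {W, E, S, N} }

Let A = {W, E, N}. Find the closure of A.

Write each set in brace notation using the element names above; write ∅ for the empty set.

closure: X∖int(X∖A) = X∖∅ = {W, E, S, N}

{W, E, S, N}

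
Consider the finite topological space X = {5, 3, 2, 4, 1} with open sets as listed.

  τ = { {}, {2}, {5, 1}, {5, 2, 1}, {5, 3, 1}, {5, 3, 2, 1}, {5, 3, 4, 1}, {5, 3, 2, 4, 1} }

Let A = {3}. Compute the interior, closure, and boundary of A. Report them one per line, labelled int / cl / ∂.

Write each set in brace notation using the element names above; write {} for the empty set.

interior: largest open inside A is {} (from {})
cl via duality: int({5, 2, 4, 1}) = {5, 2, 1}, so X∖{5, 2, 1} = {3, 4}
cl∖int = {3, 4}

int(A) = {}
cl(A)  = {3, 4}
∂A     = {3, 4}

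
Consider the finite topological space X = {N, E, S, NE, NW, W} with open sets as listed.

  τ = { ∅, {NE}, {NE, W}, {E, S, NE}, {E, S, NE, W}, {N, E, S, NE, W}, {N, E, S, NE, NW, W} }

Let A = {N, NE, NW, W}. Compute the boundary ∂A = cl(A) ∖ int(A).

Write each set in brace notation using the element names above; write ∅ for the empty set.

open subsets of A: ∅, {NE}, {NE, W}; so int(A) = {NE, W}
closure: X∖int(X∖A) = X∖∅ = {N, E, S, NE, NW, W}
∂A = {N, E, S, NE, NW, W} minus {NE, W} = {N, E, S, NW}

{N, E, S, NW}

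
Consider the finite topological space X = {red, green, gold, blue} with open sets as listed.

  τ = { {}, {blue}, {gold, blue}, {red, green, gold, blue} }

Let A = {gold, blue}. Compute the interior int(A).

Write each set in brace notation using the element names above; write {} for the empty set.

open subsets of A: {}, {blue}, {gold, blue}; so int(A) = {gold, blue}

{gold, blue}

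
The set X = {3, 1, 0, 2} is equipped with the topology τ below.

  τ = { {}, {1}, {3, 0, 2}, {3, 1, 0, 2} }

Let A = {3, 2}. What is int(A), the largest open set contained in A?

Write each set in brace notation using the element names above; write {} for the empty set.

open subsets of A: {}; so int(A) = {}

{}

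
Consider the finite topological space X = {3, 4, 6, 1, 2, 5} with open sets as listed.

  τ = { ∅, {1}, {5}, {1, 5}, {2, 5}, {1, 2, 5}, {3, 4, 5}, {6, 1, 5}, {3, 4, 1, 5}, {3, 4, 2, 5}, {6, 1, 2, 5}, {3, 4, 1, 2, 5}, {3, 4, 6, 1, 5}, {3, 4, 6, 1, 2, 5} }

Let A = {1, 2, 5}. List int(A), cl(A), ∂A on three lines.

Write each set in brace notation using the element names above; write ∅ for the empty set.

open subsets of A: ∅, {5}, {1}, {1, 5}, {2, 5}, {1, 2, 5}; so int(A) = {1, 2, 5}
closure: X∖int(X∖A) = X∖∅ = {3, 4, 6, 1, 2, 5}
∂A = {3, 4, 6, 1, 2, 5} minus {1, 2, 5} = {3, 4, 6}

int(A) = {1, 2, 5}
cl(A)  = {3, 4, 6, 1, 2, 5}
∂A     = {3, 4, 6}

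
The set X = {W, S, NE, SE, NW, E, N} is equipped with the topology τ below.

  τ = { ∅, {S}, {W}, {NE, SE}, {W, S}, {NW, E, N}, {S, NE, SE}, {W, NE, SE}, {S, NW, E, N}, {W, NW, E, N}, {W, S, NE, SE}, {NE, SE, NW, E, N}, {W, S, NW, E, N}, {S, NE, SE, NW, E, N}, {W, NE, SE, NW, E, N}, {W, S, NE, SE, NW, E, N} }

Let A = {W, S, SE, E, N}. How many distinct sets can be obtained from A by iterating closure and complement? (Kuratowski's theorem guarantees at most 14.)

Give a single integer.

closure: X∖int(X∖A) = X∖∅ = {W, S, NE, SE, NW, E, N}
Let k=closure and c=complement:
  1. A     = {W, S, SE, E, N}
  2. kA    = {W, S, NE, SE, NW, E, N}
  3. cA    = {NE, NW}
  4. ckA   = ∅
  5. kcA   = {NE, SE, NW, E, N}
  6. ckcA  = {W, S}
— saturated at 6

6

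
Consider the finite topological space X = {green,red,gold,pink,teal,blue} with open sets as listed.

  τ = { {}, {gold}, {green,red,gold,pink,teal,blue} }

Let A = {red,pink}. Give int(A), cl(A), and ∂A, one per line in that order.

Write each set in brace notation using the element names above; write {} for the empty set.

int(A) = {}
cl(A)  = {green,red,pink,teal,blue}
∂A     = {green,red,pink,teal,blue}

U open, U⊆A: {}. int(A) = ⋃ = {}
X∖A={green,gold,teal,blue}, int(X∖A)={gold}, hence cl(A)={green,red,pink,teal,blue}
∂A: remove int from cl → {green,red,pink,teal,blue}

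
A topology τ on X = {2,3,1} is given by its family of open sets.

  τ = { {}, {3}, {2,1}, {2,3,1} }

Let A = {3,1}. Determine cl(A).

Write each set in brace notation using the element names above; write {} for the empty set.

{2,3,1}

closure: X∖int(X∖A) = X∖{} = {2,3,1}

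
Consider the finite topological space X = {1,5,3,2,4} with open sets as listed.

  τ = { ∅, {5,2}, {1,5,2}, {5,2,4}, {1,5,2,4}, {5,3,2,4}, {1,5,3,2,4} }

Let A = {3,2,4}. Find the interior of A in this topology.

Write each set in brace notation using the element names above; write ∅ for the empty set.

U open, U⊆A: ∅. int(A) = ⋃ = ∅

∅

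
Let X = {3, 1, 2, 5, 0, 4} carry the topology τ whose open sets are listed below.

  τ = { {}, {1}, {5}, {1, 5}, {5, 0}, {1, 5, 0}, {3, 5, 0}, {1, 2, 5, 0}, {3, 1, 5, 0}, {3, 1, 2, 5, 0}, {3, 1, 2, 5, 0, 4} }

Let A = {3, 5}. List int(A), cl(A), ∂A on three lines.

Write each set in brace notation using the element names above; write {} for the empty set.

open subsets of A: {}, {5}; so int(A) = {5}
closure: X∖int(X∖A) = X∖{1} = {3, 2, 5, 0, 4}
∂A = {3, 2, 5, 0, 4} minus {5} = {3, 2, 0, 4}

int(A) = {5}
cl(A)  = {3, 2, 5, 0, 4}
∂A     = {3, 2, 0, 4}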